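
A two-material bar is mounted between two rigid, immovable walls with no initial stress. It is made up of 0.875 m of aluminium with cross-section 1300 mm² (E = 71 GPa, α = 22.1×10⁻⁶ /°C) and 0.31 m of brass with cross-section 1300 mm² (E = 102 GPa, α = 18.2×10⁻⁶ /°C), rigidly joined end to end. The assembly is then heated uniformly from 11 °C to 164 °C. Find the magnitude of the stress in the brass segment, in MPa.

σ ≈ 249 MPa (compressive)

With the walls removed the bar would change length by δ_free = Σ αᵢΔT Lᵢ = 22.1×10⁻⁶×153×875 + 18.2×10⁻⁶×153×310 = 3.822 mm.
The walls prevent any net length change, so an axial force P (same in every segment) develops. Compatibility: P · Σ Lᵢ/(AᵢEᵢ) = δ_free.
The series flexibility is Σ Lᵢ/(AᵢEᵢ) = 875/(1300×71×10³) + 310/(1300×102×10³) = 1.182×10⁻⁵ mm/N.
So P = 3.822 / 1.182×10⁻⁵ = 323.4 kN, compressive.
σ_{brass} = P / A = 323400 / 1300 = 248.8 MPa.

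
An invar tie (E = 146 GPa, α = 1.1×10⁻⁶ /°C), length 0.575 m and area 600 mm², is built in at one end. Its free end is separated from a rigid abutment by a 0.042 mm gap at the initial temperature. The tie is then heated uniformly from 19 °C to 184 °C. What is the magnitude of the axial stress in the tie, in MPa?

σ ≈ 15.8 MPa (compressive)

Free thermal elongation = αΔT L = 1.1×10⁻⁶ × 165 × 575 = 0.1044 mm.
This exceeds the 0.042 mm gap, so the wall pushes back. The portion of expansion that must be recovered elastically is δ_free − gap = 0.1044 − 0.042 = 0.06236 mm.
That suppressed elongation corresponds to σ = E·Δ/L = 146×10³ × 0.06236/575 = 15.83 MPa.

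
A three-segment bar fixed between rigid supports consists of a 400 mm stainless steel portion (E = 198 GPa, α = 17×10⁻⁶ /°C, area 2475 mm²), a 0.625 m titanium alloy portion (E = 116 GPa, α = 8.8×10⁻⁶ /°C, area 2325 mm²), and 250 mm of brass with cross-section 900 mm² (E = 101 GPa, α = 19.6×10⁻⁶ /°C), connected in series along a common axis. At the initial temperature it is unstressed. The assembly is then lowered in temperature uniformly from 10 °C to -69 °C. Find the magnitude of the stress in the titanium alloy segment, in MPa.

Free thermal contraction of the whole bar: Σ αᵢΔT Lᵢ = 17×10⁻⁶×79×400 + 8.8×10⁻⁶×79×625 + 19.6×10⁻⁶×79×250 = 1.359 mm.
Since the ends are fixed, an axial force P builds up, equal in every segment, with P · Σ Lᵢ/(AᵢEᵢ) = δ_free.
The series flexibility is Σ Lᵢ/(AᵢEᵢ) = 400/(2475×198×10³) + 625/(2325×116×10³) + 250/(900×101×10³) = 5.884×10⁻⁶ mm/N.
So P = 1.359 / 5.884×10⁻⁶ = 230.9 kN, tensile.
σ_{titanium alloy} = P / A = 230900 / 2325 = 99.33 MPa.

σ ≈ 99.3 MPa (tensile)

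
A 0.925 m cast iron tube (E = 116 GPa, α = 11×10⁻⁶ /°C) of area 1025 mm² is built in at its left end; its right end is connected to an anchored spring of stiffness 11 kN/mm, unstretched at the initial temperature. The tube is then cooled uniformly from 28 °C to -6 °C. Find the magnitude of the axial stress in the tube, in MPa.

σ ≈ 3.42 MPa (tensile)

Free thermal contraction: δ_free = αΔT L = 11×10⁻⁶ × 34 × 925 = 0.3459 mm.
Let P be the tensile force in the spring. The tube extends elastically by PL/(AE) and the spring stretches by P/k; together these equal δ_free.
So P = δ_free / [L/(AE) + 1/k] = 0.3459 / [ 925/(1025×116×10³) + 1/(11×10³) ].
P = 0.3459 / 9.869×10⁻⁵ = 3505 N.
σ = P/A = 3505/1025 = 3.42 MPa.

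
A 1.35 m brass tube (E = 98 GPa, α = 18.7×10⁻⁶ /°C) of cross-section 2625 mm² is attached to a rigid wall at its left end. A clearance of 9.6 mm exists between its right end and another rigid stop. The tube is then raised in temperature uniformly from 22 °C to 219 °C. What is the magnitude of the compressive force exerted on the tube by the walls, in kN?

P ≈ 0 kN

If the wall were absent the tube would grow by αΔT L = 18.7×10⁻⁶ × 197 × 1350 = 4.973 mm.
This is smaller than the 9.6 mm clearance, so the tube expands freely without reaching the stop — the stress is zero.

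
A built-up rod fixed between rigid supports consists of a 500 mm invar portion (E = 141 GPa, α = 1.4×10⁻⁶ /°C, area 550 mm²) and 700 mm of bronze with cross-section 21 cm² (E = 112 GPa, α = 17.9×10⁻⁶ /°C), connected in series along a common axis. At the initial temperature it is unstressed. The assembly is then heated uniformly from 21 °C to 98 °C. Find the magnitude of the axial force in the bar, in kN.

P ≈ 108 kN (compressive)

If the supports were absent, the total length change would be Σ αᵢΔT Lᵢ = 1.4×10⁻⁶×77×500 + 17.9×10⁻⁶×77×700 = 1.019 mm.
The rigid supports impose zero overall length change; the single axial force P common to all segments must satisfy P Σ Lᵢ/(AᵢEᵢ) = δ_free.
Σ Lᵢ/(AᵢEᵢ) = 500/(550×141×10³) + 700/(2100×112×10³) = 9.424×10⁻⁶ mm/N.
Hence P = δ_free / Σ(L/AE) = 1.019/9.424×10⁻⁶ = 108.1 kN (compressive).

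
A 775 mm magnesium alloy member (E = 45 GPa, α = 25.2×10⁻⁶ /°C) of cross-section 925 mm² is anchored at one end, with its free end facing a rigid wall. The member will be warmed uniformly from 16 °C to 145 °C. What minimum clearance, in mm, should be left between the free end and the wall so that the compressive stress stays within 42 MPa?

g ≈ 1.8 mm

With no wall the member would lengthen by αΔT L = 25.2×10⁻⁶ × 129 × 775 = 2.519 mm.
At the allowable stress the elastic shortening the wall may impose is σL/E = 42 × 775 / (45×10³) = 0.7233 mm.
The gap must absorb the remainder: g_min = 2.519 − 0.7233 = 1.796 mm.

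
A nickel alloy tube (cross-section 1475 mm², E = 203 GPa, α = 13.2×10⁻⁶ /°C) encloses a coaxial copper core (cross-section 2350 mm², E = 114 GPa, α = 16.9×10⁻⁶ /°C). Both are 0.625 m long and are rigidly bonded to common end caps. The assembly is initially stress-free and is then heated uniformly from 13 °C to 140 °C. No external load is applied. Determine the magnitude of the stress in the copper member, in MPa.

Equilibrium of a rigid end plate with no external load gives equal and opposite internal forces ±P in the two members. Since α_{copper} > α_{nickel alloy}, heating drives the copper into compression and the nickel alloy into tension.
Compatibility of the two members (thermal + elastic change equal): (α₁ − α₂)ΔT = P·[1/(A₁E₁) + 1/(A₂E₂)].
|α₁ − α₂|·ΔT = 3.7×10⁻⁶ × 127 = 0.0004699.
1/(A₁E₁) + 1/(A₂E₂) = 1/(1475×203×10³) + 1/(2350×114×10³) = 7.072×10⁻⁹ N⁻¹.
P = 0.0004699 / 7.072×10⁻⁹ = 66440 N = 66.44 kN.
σ_{copper} = P/A₂ = 66440/2350 = 28.27 MPa, compressive.

σ ≈ 28.3 MPa (compressive)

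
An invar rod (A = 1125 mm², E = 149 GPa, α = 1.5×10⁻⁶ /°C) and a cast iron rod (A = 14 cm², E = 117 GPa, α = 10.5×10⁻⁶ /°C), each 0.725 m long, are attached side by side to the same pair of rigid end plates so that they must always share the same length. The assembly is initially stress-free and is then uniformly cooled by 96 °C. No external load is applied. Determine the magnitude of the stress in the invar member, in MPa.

σ ≈ 63.6 MPa (compressive)

The cast iron has the larger α, so on cooling it would change length more than the invar if both were free. The rigid plates force a common final length, so the cast iron is put into tension and the invar into compression, with equal and opposite forces P (no external load).
Compatibility of the two members (thermal + elastic change equal): (α₁ − α₂)ΔT = P·[1/(A₁E₁) + 1/(A₂E₂)].
|α₁ − α₂|·ΔT = 9×10⁻⁶ × 96 = 0.000864.
1/(A₁E₁) + 1/(A₂E₂) = 1/(1125×149×10³) + 1/(1400×117×10³) = 1.207×10⁻⁸ N⁻¹.
P = 0.000864 / 1.207×10⁻⁸ = 71580 N = 71.58 kN.
σ_{invar} = P/A₁ = 71580/1125 = 63.63 MPa, compressive.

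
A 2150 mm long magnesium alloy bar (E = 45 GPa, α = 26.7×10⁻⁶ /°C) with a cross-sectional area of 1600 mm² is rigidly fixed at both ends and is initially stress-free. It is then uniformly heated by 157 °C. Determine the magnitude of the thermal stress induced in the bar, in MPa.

With length fixed, the mechanical strain must cancel the thermal strain αΔT = 26.7×10⁻⁶ × 157 = 4191.9×10⁻⁶.
Hence σ = E·αΔT = 45×10³ × 4191.9×10⁻⁶ = 188.6 MPa, compressive.

σ ≈ 189 MPa (compressive)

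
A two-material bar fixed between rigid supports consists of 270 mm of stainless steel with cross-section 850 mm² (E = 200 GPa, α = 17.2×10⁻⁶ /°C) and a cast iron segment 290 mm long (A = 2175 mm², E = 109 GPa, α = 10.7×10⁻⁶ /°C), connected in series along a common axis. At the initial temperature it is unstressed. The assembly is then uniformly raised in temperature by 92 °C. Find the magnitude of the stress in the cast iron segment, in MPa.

Free thermal expansion of the whole bar: Σ αᵢΔT Lᵢ = 17.2×10⁻⁶×92×270 + 10.7×10⁻⁶×92×290 = 0.7127 mm.
The rigid supports impose zero overall length change; the single axial force P common to all segments must satisfy P Σ Lᵢ/(AᵢEᵢ) = δ_free.
The series flexibility is Σ Lᵢ/(AᵢEᵢ) = 270/(850×200×10³) + 290/(2175×109×10³) = 2.811×10⁻⁶ mm/N.
P = 0.7127 / 2.811×10⁻⁶ = 253500 N = 253.5 kN, compressive.
σ_{cast iron} = P / A = 253500 / 2175 = 116.6 MPa.

σ ≈ 117 MPa (compressive)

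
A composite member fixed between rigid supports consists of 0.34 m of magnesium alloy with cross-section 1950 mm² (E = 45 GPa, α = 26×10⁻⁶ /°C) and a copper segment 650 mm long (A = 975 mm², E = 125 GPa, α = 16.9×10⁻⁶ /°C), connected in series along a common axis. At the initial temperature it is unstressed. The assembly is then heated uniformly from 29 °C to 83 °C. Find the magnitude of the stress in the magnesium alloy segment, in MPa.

σ ≈ 59.6 MPa (compressive)

If the supports were absent, the total length change would be Σ αᵢΔT Lᵢ = 26×10⁻⁶×54×340 + 16.9×10⁻⁶×54×650 = 1.071 mm.
Since the ends are fixed, an axial force P builds up, equal in every segment, with P · Σ Lᵢ/(AᵢEᵢ) = δ_free.
Σ Lᵢ/(AᵢEᵢ) = 340/(1950×45×10³) + 650/(975×125×10³) = 9.208×10⁻⁶ mm/N.
So P = 1.071 / 9.208×10⁻⁶ = 116.3 kN, compressive.
σ_{magnesium alloy} = P / A = 116300 / 1950 = 59.62 MPa.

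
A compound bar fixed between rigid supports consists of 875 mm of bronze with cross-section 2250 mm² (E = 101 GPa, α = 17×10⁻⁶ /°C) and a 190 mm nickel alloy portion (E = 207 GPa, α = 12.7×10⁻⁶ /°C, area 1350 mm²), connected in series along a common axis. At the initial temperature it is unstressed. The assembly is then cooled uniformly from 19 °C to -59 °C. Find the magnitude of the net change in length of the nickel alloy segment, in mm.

If the supports were absent, the total length change would be Σ αᵢΔT Lᵢ = 17×10⁻⁶×78×875 + 12.7×10⁻⁶×78×190 = 1.348 mm.
The rigid supports impose zero overall length change; the single axial force P common to all segments must satisfy P Σ Lᵢ/(AᵢEᵢ) = δ_free.
The series flexibility is Σ Lᵢ/(AᵢEᵢ) = 875/(2250×101×10³) + 190/(1350×207×10³) = 4.53×10⁻⁶ mm/N.
P = 1.348 / 4.53×10⁻⁶ = 297700 N = 297.7 kN, tensile.
For the nickel alloy segment, free thermal change = 12.7×10⁻⁶×78×190 = 0.1882 mm and elastic change from P = 297700×190/(1350×207×10³) = 0.2024 mm; these oppose, so the net change is 0.0142 mm (segment lengthens).

|ΔL| ≈ 0.0142 mm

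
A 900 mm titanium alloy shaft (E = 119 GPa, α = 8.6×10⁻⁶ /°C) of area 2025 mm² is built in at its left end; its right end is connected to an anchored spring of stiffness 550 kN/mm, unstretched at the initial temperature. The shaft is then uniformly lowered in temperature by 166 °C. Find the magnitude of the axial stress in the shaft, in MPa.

σ ≈ 114 MPa (tensile)

Free thermal contraction: δ_free = αΔT L = 8.6×10⁻⁶ × 166 × 900 = 1.285 mm.
With a force P in the spring, the elastic change of the shaft is PL/(AE) and that of the spring is P/k; compatibility requires their sum to equal δ_free.
So P = δ_free / [L/(AE) + 1/k] = 1.285 / [ 900/(2025×119×10³) + 1/(550×10³) ].
P = 1.285 / 5.553×10⁻⁶ = 231400 N.
σ = P/A = 231400/2025 = 114.3 MPa.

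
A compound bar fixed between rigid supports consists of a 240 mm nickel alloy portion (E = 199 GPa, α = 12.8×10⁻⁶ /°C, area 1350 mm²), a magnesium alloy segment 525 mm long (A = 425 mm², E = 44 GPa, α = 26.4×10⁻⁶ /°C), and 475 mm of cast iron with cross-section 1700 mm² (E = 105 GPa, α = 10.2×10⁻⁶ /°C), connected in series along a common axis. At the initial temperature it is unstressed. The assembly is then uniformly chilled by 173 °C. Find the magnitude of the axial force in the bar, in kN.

P ≈ 119 kN (tensile)

If the supports were absent, the total length change would be Σ αᵢΔT Lᵢ = 12.8×10⁻⁶×173×240 + 26.4×10⁻⁶×173×525 + 10.2×10⁻⁶×173×475 = 3.767 mm.
Since the ends are fixed, an axial force P builds up, equal in every segment, with P · Σ Lᵢ/(AᵢEᵢ) = δ_free.
Σ Lᵢ/(AᵢEᵢ) = 240/(1350×199×10³) + 525/(425×44×10³) + 475/(1700×105×10³) = 3.163×10⁻⁵ mm/N.
So P = 3.767 / 3.163×10⁻⁵ = 119.1 kN, tensile.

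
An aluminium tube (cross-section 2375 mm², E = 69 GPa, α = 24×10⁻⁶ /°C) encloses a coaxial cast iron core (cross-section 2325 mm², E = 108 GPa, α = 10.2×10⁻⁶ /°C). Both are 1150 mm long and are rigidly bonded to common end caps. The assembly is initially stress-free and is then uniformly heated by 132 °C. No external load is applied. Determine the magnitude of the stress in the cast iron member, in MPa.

The aluminium has the larger α, so on heating it would change length more than the cast iron if both were free. The rigid plates force a common final length, so the aluminium is put into compression and the cast iron into tension, with equal and opposite forces P (no external load).
Equating the net (thermal + elastic) strains gives |α₁ − α₂|·ΔT = P·[1/(A₁E₁) + 1/(A₂E₂)].
|α₁ − α₂|·ΔT = 13.8×10⁻⁶ × 132 = 0.001822.
1/(A₁E₁) + 1/(A₂E₂) = 1/(2375×69×10³) + 1/(2325×108×10³) = 1.008×10⁻⁸ N⁻¹.
So P = 0.001822 / 1.008×10⁻⁸ = 180.6 kN.
σ_{cast iron} = P/A₂ = 180600/2325 = 77.69 MPa, tensile.

σ ≈ 77.7 MPa (tensile)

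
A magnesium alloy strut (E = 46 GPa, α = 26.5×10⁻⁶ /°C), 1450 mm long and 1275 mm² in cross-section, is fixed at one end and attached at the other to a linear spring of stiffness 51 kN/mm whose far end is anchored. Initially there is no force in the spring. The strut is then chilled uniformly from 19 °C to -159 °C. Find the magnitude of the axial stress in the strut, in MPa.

σ ≈ 121 MPa (tensile)

If the spring were absent the strut would shorten by αΔT L = 26.5×10⁻⁶ × 178 × 1450 = 6.84 mm.
With a force P in the spring, the elastic change of the strut is PL/(AE) and that of the spring is P/k; compatibility requires their sum to equal δ_free.
So P = δ_free / [L/(AE) + 1/k] = 6.84 / [ 1450/(1275×46×10³) + 1/(51×10³) ].
P = 6.84 / 4.433×10⁻⁵ = 154300 N.
σ = P/A = 154300/1275 = 121 MPa.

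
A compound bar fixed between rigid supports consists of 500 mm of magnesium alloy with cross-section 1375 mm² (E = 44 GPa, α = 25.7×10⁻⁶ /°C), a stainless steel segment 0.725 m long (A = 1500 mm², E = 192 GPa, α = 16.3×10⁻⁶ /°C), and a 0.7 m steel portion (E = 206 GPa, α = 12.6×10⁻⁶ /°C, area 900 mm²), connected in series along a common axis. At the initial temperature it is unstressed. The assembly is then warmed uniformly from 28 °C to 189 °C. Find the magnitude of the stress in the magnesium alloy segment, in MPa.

σ ≈ 269 MPa (compressive)

Free thermal expansion of the whole bar: Σ αᵢΔT Lᵢ = 25.7×10⁻⁶×161×500 + 16.3×10⁻⁶×161×725 + 12.6×10⁻⁶×161×700 = 5.391 mm.
The walls prevent any net length change, so an axial force P (same in every segment) develops. Compatibility: P · Σ Lᵢ/(AᵢEᵢ) = δ_free.
The series flexibility is Σ Lᵢ/(AᵢEᵢ) = 500/(1375×44×10³) + 725/(1500×192×10³) + 700/(900×206×10³) = 1.456×10⁻⁵ mm/N.
P = 5.391 / 1.456×10⁻⁵ = 370400 N = 370.4 kN, compressive.
σ_{magnesium alloy} = P / A = 370400 / 1375 = 269.4 MPa.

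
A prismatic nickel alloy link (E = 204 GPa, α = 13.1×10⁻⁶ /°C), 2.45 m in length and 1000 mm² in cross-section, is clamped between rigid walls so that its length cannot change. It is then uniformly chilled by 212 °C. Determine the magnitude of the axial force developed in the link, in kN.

With zero net strain, σ = E·αΔT = 204 GPa × 13.1×10⁻⁶ × 212 = 566.5 MPa.
Axial force P = σA = 566.5 × 1000 = 566500 N = 566.5 kN, tensile.

P ≈ 567 kN (tensile)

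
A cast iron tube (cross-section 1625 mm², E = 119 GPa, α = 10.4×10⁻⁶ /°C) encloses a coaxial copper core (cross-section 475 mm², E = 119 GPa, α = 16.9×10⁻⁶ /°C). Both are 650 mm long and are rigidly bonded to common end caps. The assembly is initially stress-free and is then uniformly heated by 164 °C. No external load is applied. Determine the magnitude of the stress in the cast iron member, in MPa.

σ ≈ 28.7 MPa (tensile)

Both members must finish at the same length. With the larger α, the copper tends to over-expand; the plates restrain it, putting the copper in compression and the cast iron in tension. With no external load the two internal forces are equal and opposite, magnitude P.
Compatibility of the two members (thermal + elastic change equal): (α₁ − α₂)ΔT = P·[1/(A₁E₁) + 1/(A₂E₂)].
|α₁ − α₂|·ΔT = 6.5×10⁻⁶ × 164 = 0.001066.
1/(A₁E₁) + 1/(A₂E₂) = 1/(1625×119×10³) + 1/(475×119×10³) = 2.286×10⁻⁸ N⁻¹.
So P = 0.001066 / 2.286×10⁻⁸ = 46.63 kN.
σ_{cast iron} = P/A₁ = 46630/1625 = 28.69 MPa, tensile.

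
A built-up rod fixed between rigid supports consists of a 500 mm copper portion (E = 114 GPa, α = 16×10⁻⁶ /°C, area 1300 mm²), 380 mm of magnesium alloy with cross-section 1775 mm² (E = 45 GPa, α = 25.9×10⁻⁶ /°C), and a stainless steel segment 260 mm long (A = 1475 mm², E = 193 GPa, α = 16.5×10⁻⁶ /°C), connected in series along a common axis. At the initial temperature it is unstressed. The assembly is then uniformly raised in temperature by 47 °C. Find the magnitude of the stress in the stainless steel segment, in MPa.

σ ≈ 78 MPa (compressive)

If the supports were absent, the total length change would be Σ αᵢΔT Lᵢ = 16×10⁻⁶×47×500 + 25.9×10⁻⁶×47×380 + 16.5×10⁻⁶×47×260 = 1.04 mm.
Since the ends are fixed, an axial force P builds up, equal in every segment, with P · Σ Lᵢ/(AᵢEᵢ) = δ_free.
Σ Lᵢ/(AᵢEᵢ) = 500/(1300×114×10³) + 380/(1775×45×10³) + 260/(1475×193×10³) = 9.045×10⁻⁶ mm/N.
P = 1.04 / 9.045×10⁻⁶ = 115000 N = 115 kN, compressive.
σ_{stainless steel} = P / A = 115000 / 1475 = 77.97 MPa.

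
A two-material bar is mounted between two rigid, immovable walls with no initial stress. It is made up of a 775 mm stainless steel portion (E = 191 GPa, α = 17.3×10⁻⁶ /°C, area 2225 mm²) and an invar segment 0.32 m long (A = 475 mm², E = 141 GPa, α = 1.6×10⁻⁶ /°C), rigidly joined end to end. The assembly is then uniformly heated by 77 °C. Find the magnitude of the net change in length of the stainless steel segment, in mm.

Free thermal expansion of the whole bar: Σ αᵢΔT Lᵢ = 17.3×10⁻⁶×77×775 + 1.6×10⁻⁶×77×320 = 1.072 mm.
Since the ends are fixed, an axial force P builds up, equal in every segment, with P · Σ Lᵢ/(AᵢEᵢ) = δ_free.
Σ Lᵢ/(AᵢEᵢ) = 775/(2225×191×10³) + 320/(475×141×10³) = 6.602×10⁻⁶ mm/N.
P = 1.072 / 6.602×10⁻⁶ = 162400 N = 162.4 kN, compressive.
For the stainless steel segment, free thermal change = 17.3×10⁻⁶×77×775 = 1.032 mm and elastic change from P = 162400×775/(2225×191×10³) = 0.2961 mm; these oppose, so the net change is 0.736 mm (segment lengthens).

|ΔL| ≈ 0.736 mm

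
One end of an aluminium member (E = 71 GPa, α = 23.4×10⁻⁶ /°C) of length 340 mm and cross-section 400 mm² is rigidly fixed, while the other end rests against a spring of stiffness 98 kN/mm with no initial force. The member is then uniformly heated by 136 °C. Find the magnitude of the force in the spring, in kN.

If the spring were absent the member would lengthen by αΔT L = 23.4×10⁻⁶ × 136 × 340 = 1.082 mm.
Let P be the compressive force at the spring. The member shortens elastically by PL/(AE) and the spring compresses by P/k; together these equal δ_free.
P [ L/(AE) + 1/k ] = δ_free → P [ 340/(400×71×10³) + 1/(98×10³) ] = 1.082.
P = 1.082 / 2.218×10⁻⁵ = 48790 N.

P ≈ 48.8 kN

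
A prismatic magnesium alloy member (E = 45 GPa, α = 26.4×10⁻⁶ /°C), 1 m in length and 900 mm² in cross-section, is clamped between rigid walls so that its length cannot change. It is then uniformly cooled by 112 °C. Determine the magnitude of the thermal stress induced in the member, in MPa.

σ ≈ 133 MPa (tensile)

Because both ends are immovable the net strain is zero, and the suppressed thermal strain is αΔT = 26.4×10⁻⁶ × 112 = 2956.8×10⁻⁶.
Hence σ = E·αΔT = 45×10³ × 2956.8×10⁻⁶ = 133.1 MPa, tensile.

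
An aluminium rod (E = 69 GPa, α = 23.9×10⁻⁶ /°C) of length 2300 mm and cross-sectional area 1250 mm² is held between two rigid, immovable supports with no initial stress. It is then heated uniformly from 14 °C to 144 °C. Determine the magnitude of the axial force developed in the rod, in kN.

P ≈ 268 kN (compressive)

The ends cannot move, so σ = EαΔT = 69×10³ × 23.9×10⁻⁶ × 130 = 214.4 MPa.
Then P = σA = 214.4 × 1250 mm² = 268 kN, compressive.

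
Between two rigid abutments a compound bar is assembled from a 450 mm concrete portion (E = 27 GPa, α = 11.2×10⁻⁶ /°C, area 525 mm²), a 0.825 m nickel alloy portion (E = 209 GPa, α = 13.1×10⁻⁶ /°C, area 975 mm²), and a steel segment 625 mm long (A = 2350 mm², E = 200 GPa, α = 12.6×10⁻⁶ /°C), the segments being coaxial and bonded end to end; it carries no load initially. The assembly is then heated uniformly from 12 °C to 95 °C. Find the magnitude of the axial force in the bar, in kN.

With the walls removed the bar would change length by δ_free = Σ αᵢΔT Lᵢ = 11.2×10⁻⁶×83×450 + 13.1×10⁻⁶×83×825 + 12.6×10⁻⁶×83×625 = 1.969 mm.
The walls prevent any net length change, so an axial force P (same in every segment) develops. Compatibility: P · Σ Lᵢ/(AᵢEᵢ) = δ_free.
The series flexibility is Σ Lᵢ/(AᵢEᵢ) = 450/(525×27×10³) + 825/(975×209×10³) + 625/(2350×200×10³) = 3.712×10⁻⁵ mm/N.
P = 1.969 / 3.712×10⁻⁵ = 53040 N = 53.04 kN, compressive.

P ≈ 53 kN (compressive)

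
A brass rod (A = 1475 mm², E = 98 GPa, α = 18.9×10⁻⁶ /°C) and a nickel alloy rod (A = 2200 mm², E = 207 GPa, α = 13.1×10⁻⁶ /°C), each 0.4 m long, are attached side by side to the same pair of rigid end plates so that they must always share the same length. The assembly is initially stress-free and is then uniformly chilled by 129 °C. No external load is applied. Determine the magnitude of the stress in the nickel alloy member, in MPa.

Equilibrium of a rigid end plate with no external load gives equal and opposite internal forces ±P in the two members. Since α_{brass} > α_{nickel alloy}, cooling drives the brass into tension and the nickel alloy into compression.
Compatibility of the two members (thermal + elastic change equal): (α₁ − α₂)ΔT = P·[1/(A₁E₁) + 1/(A₂E₂)].
|α₁ − α₂|·ΔT = 5.8×10⁻⁶ × 129 = 0.0007482.
1/(A₁E₁) + 1/(A₂E₂) = 1/(1475×98×10³) + 1/(2200×207×10³) = 9.114×10⁻⁹ N⁻¹.
So P = 0.0007482 / 9.114×10⁻⁹ = 82.09 kN.
σ_{nickel alloy} = P/A₂ = 82090/2200 = 37.32 MPa, compressive.

σ ≈ 37.3 MPa (compressive)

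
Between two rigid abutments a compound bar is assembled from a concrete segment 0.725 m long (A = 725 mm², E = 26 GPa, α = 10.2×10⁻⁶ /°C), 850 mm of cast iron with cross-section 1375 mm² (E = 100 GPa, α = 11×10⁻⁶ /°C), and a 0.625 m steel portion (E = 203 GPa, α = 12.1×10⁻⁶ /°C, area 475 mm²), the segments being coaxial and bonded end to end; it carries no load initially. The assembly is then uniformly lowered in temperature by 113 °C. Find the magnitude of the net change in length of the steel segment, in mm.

|ΔL| ≈ 0.506 mm

Free thermal contraction of the whole bar: Σ αᵢΔT Lᵢ = 10.2×10⁻⁶×113×725 + 11×10⁻⁶×113×850 + 12.1×10⁻⁶×113×625 = 2.747 mm.
The walls prevent any net length change, so an axial force P (same in every segment) develops. Compatibility: P · Σ Lᵢ/(AᵢEᵢ) = δ_free.
Σ Lᵢ/(AᵢEᵢ) = 725/(725×26×10³) + 850/(1375×100×10³) + 625/(475×203×10³) = 5.113×10⁻⁵ mm/N.
Hence P = δ_free / Σ(L/AE) = 2.747/5.113×10⁻⁵ = 53.73 kN (tensile).
For the steel segment, free thermal change = 12.1×10⁻⁶×113×625 = 0.8546 mm and elastic change from P = 53730×625/(475×203×10³) = 0.3482 mm; these oppose, so the net change is 0.506 mm (segment shortens).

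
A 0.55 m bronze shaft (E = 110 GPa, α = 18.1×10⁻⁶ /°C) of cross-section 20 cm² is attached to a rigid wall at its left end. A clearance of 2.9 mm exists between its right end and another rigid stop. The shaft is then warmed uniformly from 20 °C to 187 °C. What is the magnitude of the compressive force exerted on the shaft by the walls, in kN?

Free thermal elongation = αΔT L = 18.1×10⁻⁶ × 167 × 550 = 1.662 mm.
Since δ_free = 1.66 mm is less than the 2.9 mm gap, the shaft never touches the wall. No axial force develops.

P ≈ 0 kN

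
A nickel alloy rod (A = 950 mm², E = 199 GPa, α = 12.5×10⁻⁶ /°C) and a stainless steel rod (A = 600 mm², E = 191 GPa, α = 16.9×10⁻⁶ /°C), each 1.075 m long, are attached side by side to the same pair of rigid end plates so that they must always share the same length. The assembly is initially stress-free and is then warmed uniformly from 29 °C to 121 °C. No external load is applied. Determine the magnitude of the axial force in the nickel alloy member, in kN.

Equilibrium of a rigid end plate with no external load gives equal and opposite internal forces ±P in the two members. Since α_{stainless steel} > α_{nickel alloy}, heating drives the stainless steel into compression and the nickel alloy into tension.
Compatibility of the two members (thermal + elastic change equal): (α₁ − α₂)ΔT = P·[1/(A₁E₁) + 1/(A₂E₂)].
|α₁ − α₂|·ΔT = 4.4×10⁻⁶ × 92 = 0.0004048.
1/(A₁E₁) + 1/(A₂E₂) = 1/(950×199×10³) + 1/(600×191×10³) = 1.402×10⁻⁸ N⁻¹.
So P = 0.0004048 / 1.402×10⁻⁸ = 28.88 kN.

P ≈ 28.9 kN (tensile in the nickel alloy)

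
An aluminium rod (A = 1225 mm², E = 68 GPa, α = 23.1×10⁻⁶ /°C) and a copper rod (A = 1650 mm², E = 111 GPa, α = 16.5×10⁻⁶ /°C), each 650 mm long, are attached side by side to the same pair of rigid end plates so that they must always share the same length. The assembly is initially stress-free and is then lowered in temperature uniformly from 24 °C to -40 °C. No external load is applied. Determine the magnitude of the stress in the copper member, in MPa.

σ ≈ 14.7 MPa (compressive)

Equilibrium of a rigid end plate with no external load gives equal and opposite internal forces ±P in the two members. Since α_{aluminium} > α_{copper}, cooling drives the aluminium into tension and the copper into compression.
Compatibility of the two members (thermal + elastic change equal): (α₁ − α₂)ΔT = P·[1/(A₁E₁) + 1/(A₂E₂)].
|α₁ − α₂|·ΔT = 6.6×10⁻⁶ × 64 = 0.0004224.
1/(A₁E₁) + 1/(A₂E₂) = 1/(1225×68×10³) + 1/(1650×111×10³) = 1.746×10⁻⁸ N⁻¹.
P = 0.0004224 / 1.746×10⁻⁸ = 24190 N = 24.19 kN.
σ_{copper} = P/A₂ = 24190/1650 = 14.66 MPa, compressive.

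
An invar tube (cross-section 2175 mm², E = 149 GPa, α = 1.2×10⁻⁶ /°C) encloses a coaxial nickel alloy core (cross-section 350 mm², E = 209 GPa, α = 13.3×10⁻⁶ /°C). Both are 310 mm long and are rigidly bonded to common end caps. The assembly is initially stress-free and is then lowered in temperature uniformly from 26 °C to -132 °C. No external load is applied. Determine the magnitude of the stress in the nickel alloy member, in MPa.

Both members must finish at the same length. With the larger α, the nickel alloy tends to over-contract; the plates restrain it, putting the nickel alloy in tension and the invar in compression. With no external load the two internal forces are equal and opposite, magnitude P.
Equating the net (thermal + elastic) strains gives |α₁ − α₂|·ΔT = P·[1/(A₁E₁) + 1/(A₂E₂)].
|α₁ − α₂|·ΔT = 12.1×10⁻⁶ × 158 = 0.001912.
1/(A₁E₁) + 1/(A₂E₂) = 1/(2175×149×10³) + 1/(350×209×10³) = 1.676×10⁻⁸ N⁻¹.
So P = 0.001912 / 1.676×10⁻⁸ = 114.1 kN.
σ_{nickel alloy} = P/A₂ = 114100/350 = 326 MPa, tensile.

σ ≈ 326 MPa (tensile)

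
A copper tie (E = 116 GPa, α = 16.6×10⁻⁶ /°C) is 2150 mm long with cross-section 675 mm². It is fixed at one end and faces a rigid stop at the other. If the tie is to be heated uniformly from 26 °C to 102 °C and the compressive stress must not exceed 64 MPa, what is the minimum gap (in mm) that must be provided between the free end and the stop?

g ≈ 1.53 mm

With no wall the tie would lengthen by αΔT L = 16.6×10⁻⁶ × 76 × 2150 = 2.712 mm.
At the allowable stress the elastic shortening the wall may impose is σL/E = 64 × 2150 / (116×10³) = 1.186 mm.
So the gap has to take up the difference, g_min = δ_free − σL/E = 2.712 − 1.186 = 1.526 mm.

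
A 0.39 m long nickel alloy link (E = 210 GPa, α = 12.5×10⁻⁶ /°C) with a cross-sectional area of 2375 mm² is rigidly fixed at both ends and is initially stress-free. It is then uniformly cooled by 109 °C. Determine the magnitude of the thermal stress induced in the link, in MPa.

The supports are rigid, so the total axial strain is zero. The restrained thermal strain is ε = αΔT = 12.5×10⁻⁶ × 109 = 1362.5×10⁻⁶.
Hence σ = E·αΔT = 210×10³ × 1362.5×10⁻⁶ = 286.1 MPa, tensile.

σ ≈ 286 MPa (tensile)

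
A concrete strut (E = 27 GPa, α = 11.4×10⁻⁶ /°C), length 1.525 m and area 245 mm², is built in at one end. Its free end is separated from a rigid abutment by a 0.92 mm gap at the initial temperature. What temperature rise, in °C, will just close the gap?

ΔT ≈ 52.9 °C

The gap closes when αΔT L = 0.92 mm, since the strut is still unstressed at that instant.
ΔT = 0.92 / (11.4×10⁻⁶ × 1525) = 52.92 °C.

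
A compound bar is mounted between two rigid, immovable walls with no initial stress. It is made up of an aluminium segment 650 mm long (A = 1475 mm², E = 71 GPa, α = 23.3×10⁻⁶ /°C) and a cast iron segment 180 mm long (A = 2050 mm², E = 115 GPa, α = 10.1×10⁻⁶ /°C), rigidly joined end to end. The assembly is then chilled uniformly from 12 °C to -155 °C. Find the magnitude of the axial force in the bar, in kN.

Free thermal contraction of the whole bar: Σ αᵢΔT Lᵢ = 23.3×10⁻⁶×167×650 + 10.1×10⁻⁶×167×180 = 2.833 mm.
Since the ends are fixed, an axial force P builds up, equal in every segment, with P · Σ Lᵢ/(AᵢEᵢ) = δ_free.
The series flexibility is Σ Lᵢ/(AᵢEᵢ) = 650/(1475×71×10³) + 180/(2050×115×10³) = 6.97×10⁻⁶ mm/N.
Hence P = δ_free / Σ(L/AE) = 2.833/6.97×10⁻⁶ = 406.4 kN (tensile).

P ≈ 406 kN (tensile)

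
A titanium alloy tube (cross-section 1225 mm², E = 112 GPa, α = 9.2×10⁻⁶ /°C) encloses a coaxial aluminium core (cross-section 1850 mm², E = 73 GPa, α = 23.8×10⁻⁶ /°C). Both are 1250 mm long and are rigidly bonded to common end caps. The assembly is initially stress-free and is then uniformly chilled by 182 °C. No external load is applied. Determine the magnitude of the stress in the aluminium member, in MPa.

σ ≈ 97.8 MPa (tensile)

The aluminium has the larger α, so on cooling it would change length more than the titanium alloy if both were free. The rigid plates force a common final length, so the aluminium is put into tension and the titanium alloy into compression, with equal and opposite forces P (no external load).
Compatibility of the two members (thermal + elastic change equal): (α₁ − α₂)ΔT = P·[1/(A₁E₁) + 1/(A₂E₂)].
|α₁ − α₂|·ΔT = 14.6×10⁻⁶ × 182 = 0.002657.
1/(A₁E₁) + 1/(A₂E₂) = 1/(1225×112×10³) + 1/(1850×73×10³) = 1.469×10⁻⁸ N⁻¹.
So P = 0.002657 / 1.469×10⁻⁸ = 180.8 kN.
σ_{aluminium} = P/A₂ = 180800/1850 = 97.75 MPa, tensile.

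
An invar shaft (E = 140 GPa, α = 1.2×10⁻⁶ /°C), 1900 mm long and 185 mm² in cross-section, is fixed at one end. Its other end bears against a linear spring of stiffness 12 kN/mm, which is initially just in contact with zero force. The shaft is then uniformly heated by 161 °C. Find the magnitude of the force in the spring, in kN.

P ≈ 2.34 kN

The unrestrained thermal change is αΔT L = 1.2×10⁻⁶ × 161 × 1900 = 0.3671 mm.
Let P be the compressive force at the spring. The shaft shortens elastically by PL/(AE) and the spring compresses by P/k; together these equal δ_free.
So P = δ_free / [L/(AE) + 1/k] = 0.3671 / [ 1900/(185×140×10³) + 1/(12×10³) ].
P = 0.3671 / 0.0001567 = 2343 N.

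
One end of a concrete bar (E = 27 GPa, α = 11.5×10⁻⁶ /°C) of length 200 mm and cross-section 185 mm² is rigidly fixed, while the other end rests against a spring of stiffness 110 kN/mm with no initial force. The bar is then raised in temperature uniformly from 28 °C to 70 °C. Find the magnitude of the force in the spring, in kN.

P ≈ 1.97 kN

If the spring were absent the bar would lengthen by αΔT L = 11.5×10⁻⁶ × 42 × 200 = 0.0966 mm.
With a force P in the spring, the elastic change of the bar is PL/(AE) and that of the spring is P/k; compatibility requires their sum to equal δ_free.
So P = δ_free / [L/(AE) + 1/k] = 0.0966 / [ 200/(185×27×10³) + 1/(110×10³) ].
P = 0.0966 / 4.913×10⁻⁵ = 1966 N.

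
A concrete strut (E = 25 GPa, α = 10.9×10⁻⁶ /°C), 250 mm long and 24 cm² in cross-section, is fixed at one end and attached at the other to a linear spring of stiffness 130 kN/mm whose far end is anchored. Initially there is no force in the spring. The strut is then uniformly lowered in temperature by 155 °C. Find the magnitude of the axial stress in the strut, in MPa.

σ ≈ 14.8 MPa (tensile)

Free thermal contraction: δ_free = αΔT L = 10.9×10⁻⁶ × 155 × 250 = 0.4224 mm.
With a force P in the spring, the elastic change of the strut is PL/(AE) and that of the spring is P/k; compatibility requires their sum to equal δ_free.
P [ L/(AE) + 1/k ] = δ_free → P [ 250/(2400×25×10³) + 1/(130×10³) ] = 0.4224.
P = 0.4224 / 1.186×10⁻⁵ = 35620 N.
σ = P/A = 35620/2400 = 14.84 MPa.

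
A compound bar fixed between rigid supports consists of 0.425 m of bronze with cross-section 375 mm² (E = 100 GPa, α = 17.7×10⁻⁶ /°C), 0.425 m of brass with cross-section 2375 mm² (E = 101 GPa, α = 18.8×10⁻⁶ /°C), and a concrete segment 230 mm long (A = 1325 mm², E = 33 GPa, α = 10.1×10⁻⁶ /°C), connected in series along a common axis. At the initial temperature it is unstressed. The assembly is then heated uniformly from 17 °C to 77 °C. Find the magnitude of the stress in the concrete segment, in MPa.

If the supports were absent, the total length change would be Σ αᵢΔT Lᵢ = 17.7×10⁻⁶×60×425 + 18.8×10⁻⁶×60×425 + 10.1×10⁻⁶×60×230 = 1.07 mm.
Since the ends are fixed, an axial force P builds up, equal in every segment, with P · Σ Lᵢ/(AᵢEᵢ) = δ_free.
Σ Lᵢ/(AᵢEᵢ) = 425/(375×100×10³) + 425/(2375×101×10³) + 230/(1325×33×10³) = 1.837×10⁻⁵ mm/N.
P = 1.07 / 1.837×10⁻⁵ = 58270 N = 58.27 kN, compressive.
σ_{concrete} = P / A = 58270 / 1325 = 43.98 MPa.

σ ≈ 44 MPa (compressive)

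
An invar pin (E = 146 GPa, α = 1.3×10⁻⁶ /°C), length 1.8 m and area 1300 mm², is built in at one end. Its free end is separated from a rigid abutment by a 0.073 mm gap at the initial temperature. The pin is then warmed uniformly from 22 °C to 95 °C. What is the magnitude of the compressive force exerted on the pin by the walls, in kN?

Unrestrained expansion: δ_free = αΔT L = 1.3×10⁻⁶ × 73 × 1800 = 0.1708 mm.
This exceeds the 0.073 mm gap, so the wall pushes back. The portion of expansion that must be recovered elastically is δ_free − gap = 0.1708 − 0.073 = 0.09782 mm.
That suppressed elongation corresponds to σ = E·Δ/L = 146×10³ × 0.09782/1800 = 7.934 MPa.
P = σA = 7.934 × 1300 = 10.31 kN.

P ≈ 10.3 kN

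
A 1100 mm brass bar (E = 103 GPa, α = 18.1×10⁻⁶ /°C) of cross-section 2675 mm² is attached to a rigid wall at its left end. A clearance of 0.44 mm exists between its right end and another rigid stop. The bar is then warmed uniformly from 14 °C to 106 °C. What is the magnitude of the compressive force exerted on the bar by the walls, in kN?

P ≈ 349 kN

If the wall were absent the bar would grow by αΔT L = 18.1×10⁻⁶ × 92 × 1100 = 1.832 mm.
The gap closes (δ_free > 0.44 mm) and the wall then resists a further 1.832 − 0.44 = 1.392 mm of expansion.
That suppressed elongation corresponds to σ = E·Δ/L = 103×10³ × 1.392/1100 = 130.3 MPa.
P = σA = 130.3 × 2675 = 348.6 kN.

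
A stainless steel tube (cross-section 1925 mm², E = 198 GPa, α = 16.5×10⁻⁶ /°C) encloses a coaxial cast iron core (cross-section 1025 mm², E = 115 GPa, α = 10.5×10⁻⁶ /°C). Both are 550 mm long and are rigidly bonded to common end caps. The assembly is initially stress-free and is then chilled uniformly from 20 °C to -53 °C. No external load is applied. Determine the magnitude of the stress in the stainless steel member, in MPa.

σ ≈ 20.5 MPa (tensile)

Equilibrium of a rigid end plate with no external load gives equal and opposite internal forces ±P in the two members. Since α_{stainless steel} > α_{cast iron}, cooling drives the stainless steel into tension and the cast iron into compression.
Equating the net (thermal + elastic) strains gives |α₁ − α₂|·ΔT = P·[1/(A₁E₁) + 1/(A₂E₂)].
|α₁ − α₂|·ΔT = 6×10⁻⁶ × 73 = 0.000438.
1/(A₁E₁) + 1/(A₂E₂) = 1/(1925×198×10³) + 1/(1025×115×10³) = 1.111×10⁻⁸ N⁻¹.
P = 0.000438 / 1.111×10⁻⁸ = 39430 N = 39.43 kN.
σ_{stainless steel} = P/A₁ = 39430/1925 = 20.49 MPa, tensile.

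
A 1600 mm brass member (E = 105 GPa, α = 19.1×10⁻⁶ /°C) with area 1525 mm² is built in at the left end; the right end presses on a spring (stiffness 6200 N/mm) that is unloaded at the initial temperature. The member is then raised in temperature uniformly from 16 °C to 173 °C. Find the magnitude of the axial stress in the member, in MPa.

If the spring were absent the member would lengthen by αΔT L = 19.1×10⁻⁶ × 157 × 1600 = 4.798 mm.
With a force P in the spring, the elastic change of the member is PL/(AE) and that of the spring is P/k; compatibility requires their sum to equal δ_free.
P [ L/(AE) + 1/k ] = δ_free → P [ 1600/(1525×105×10³) + 1/(6200) ] = 4.798.
P = 4.798 / 0.0001713 = 28010 N.
σ = P/A = 28010/1525 = 18.37 MPa.

σ ≈ 18.4 MPa (compressive)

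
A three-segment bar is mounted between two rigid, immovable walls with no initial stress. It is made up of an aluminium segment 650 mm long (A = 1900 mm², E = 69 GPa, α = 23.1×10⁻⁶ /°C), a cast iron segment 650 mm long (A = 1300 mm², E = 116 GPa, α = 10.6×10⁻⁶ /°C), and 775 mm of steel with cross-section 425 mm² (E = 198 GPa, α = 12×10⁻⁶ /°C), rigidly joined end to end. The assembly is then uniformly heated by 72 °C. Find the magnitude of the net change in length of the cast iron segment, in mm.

|ΔL| ≈ 0.028 mm

With the walls removed the bar would change length by δ_free = Σ αᵢΔT Lᵢ = 23.1×10⁻⁶×72×650 + 10.6×10⁻⁶×72×650 + 12×10⁻⁶×72×775 = 2.247 mm.
The rigid supports impose zero overall length change; the single axial force P common to all segments must satisfy P Σ Lᵢ/(AᵢEᵢ) = δ_free.
Σ Lᵢ/(AᵢEᵢ) = 650/(1900×69×10³) + 650/(1300×116×10³) + 775/(425×198×10³) = 1.848×10⁻⁵ mm/N.
P = 2.247 / 1.848×10⁻⁵ = 121600 N = 121.6 kN, compressive.
For the cast iron segment, free thermal change = 10.6×10⁻⁶×72×650 = 0.4961 mm and elastic change from P = 121600×650/(1300×116×10³) = 0.5241 mm; these oppose, so the net change is 0.028 mm (segment shortens).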